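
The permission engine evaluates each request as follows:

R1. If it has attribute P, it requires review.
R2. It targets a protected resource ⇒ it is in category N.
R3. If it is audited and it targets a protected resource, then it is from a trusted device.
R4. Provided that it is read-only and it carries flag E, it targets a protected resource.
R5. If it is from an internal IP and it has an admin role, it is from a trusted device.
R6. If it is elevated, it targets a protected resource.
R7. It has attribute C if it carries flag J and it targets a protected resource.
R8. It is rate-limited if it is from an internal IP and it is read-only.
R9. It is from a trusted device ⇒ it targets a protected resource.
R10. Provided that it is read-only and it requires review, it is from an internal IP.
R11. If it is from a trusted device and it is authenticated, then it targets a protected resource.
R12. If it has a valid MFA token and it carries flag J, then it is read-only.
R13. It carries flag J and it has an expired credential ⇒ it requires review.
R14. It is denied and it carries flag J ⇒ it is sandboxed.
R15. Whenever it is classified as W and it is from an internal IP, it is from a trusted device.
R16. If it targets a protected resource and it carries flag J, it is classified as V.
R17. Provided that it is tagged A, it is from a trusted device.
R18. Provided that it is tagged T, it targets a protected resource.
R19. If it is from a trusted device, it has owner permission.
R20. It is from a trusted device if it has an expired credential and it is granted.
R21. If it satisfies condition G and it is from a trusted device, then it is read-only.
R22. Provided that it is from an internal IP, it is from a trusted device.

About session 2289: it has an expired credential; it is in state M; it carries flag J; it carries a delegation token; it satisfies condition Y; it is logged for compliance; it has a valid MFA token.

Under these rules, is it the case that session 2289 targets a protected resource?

By R12 (it has a valid MFA token, it carries flag J): it is read-only.
By R13 (it carries flag J, it has an expired credential): it requires review.
By R10 (it is read-only, it requires review): it is from an internal IP.
By R22 (it is from an internal IP): it is from a trusted device.
By R9 (it is from a trusted device): it targets a protected resource.

Yes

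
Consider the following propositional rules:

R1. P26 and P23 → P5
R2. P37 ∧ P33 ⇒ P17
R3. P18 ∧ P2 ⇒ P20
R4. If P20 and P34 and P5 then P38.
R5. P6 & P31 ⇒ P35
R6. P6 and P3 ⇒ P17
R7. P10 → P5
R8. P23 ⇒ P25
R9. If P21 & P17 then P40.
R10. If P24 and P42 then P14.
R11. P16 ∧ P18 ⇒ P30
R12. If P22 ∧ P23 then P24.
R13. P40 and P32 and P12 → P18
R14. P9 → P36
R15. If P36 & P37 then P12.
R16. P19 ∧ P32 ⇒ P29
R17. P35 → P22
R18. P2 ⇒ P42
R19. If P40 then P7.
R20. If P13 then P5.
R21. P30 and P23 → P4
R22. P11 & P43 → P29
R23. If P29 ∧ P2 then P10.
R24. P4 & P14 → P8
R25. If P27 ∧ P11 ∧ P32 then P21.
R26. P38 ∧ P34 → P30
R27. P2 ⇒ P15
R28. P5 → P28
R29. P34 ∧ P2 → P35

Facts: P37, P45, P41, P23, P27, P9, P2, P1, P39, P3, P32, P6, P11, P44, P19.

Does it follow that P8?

Forward chaining from the given facts derives: P17, P25, P36, P12, P29, P42, P10, P21, P15, P5, P40, P18, P7, P28, P20.
The only rule concluding P8 is R24, which needs P4; that is never established.

No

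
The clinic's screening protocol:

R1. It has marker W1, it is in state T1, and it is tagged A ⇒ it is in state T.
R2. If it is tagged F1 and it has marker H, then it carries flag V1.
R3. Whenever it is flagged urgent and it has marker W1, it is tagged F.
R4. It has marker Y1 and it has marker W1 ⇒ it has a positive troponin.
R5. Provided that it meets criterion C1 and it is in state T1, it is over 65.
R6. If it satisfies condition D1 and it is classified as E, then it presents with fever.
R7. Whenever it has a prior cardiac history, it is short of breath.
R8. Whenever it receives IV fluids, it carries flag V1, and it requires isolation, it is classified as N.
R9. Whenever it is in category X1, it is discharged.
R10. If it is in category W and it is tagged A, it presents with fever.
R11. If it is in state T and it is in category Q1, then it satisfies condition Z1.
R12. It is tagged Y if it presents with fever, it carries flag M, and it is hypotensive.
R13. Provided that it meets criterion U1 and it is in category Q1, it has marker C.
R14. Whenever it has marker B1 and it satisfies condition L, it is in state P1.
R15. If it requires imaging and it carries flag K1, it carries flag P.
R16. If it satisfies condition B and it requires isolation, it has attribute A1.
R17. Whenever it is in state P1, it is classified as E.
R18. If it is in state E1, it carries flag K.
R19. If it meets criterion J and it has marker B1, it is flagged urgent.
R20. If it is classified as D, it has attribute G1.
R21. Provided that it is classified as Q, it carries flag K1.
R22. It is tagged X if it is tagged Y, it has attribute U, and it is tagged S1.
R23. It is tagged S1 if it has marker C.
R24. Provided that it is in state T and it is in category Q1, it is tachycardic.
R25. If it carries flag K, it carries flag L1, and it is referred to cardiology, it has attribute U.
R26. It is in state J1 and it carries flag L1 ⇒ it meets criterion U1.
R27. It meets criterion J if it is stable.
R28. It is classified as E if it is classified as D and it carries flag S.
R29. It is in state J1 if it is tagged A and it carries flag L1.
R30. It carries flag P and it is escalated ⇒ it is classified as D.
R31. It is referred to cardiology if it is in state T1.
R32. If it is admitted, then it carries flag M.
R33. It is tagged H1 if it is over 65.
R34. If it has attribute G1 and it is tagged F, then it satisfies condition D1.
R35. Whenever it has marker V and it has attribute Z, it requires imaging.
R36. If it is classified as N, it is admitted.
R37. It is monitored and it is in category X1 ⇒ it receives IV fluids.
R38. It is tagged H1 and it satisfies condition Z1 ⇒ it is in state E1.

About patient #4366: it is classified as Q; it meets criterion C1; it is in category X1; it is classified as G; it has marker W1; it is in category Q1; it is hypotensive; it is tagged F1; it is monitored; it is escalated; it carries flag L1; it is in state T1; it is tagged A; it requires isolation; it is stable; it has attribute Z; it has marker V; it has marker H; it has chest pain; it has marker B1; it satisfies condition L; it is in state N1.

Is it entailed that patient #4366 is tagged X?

Yes

By R1 (it has marker W1, it is in state T1, it is tagged A): it is in state T.
By R2 (it is tagged F1, it has marker H): it carries flag V1.
By R5 (it meets criterion C1, it is in state T1): it is over 65.
By R11 (it is in state T, it is in category Q1): it satisfies condition Z1.
By R14 (it has marker B1, it satisfies condition L): it is in state P1.
By R17 (it is in state P1): it is classified as E.
By R21 (it is classified as Q): it carries flag K1.
By R27 (it is stable): it meets criterion J.
By R29 (it is tagged A, it carries flag L1): it is in state J1.
By R31 (it is in state T1): it is referred to cardiology.
By R33 (it is over 65): it is tagged H1.
By R35 (it has marker V, it has attribute Z): it requires imaging.
By R37 (it is monitored, it is in category X1): it receives IV fluids.
By R38 (it is tagged H1, it satisfies condition Z1): it is in state E1.
By R8 (it receives IV fluids, it carries flag V1, it requires isolation): it is classified as N.
By R15 (it requires imaging, it carries flag K1): it carries flag P.
By R18 (it is in state E1): it carries flag K.
By R19 (it meets criterion J, it has marker B1): it is flagged urgent.
By R25 (it carries flag K, it carries flag L1, it is referred to cardiology): it has attribute U.
By R26 (it is in state J1, it carries flag L1): it meets criterion U1.
By R30 (it carries flag P, it is escalated): it is classified as D.
By R36 (it is classified as N): it is admitted.
By R3 (it is flagged urgent, it has marker W1): it is tagged F.
By R13 (it meets criterion U1, it is in category Q1): it has marker C.
By R20 (it is classified as D): it has attribute G1.
By R23 (it has marker C): it is tagged S1.
By R32 (it is admitted): it carries flag M.
By R34 (it has attribute G1, it is tagged F): it satisfies condition D1.
By R6 (it satisfies condition D1, it is classified as E): it presents with fever.
By R12 (it presents with fever, it carries flag M, it is hypotensive): it is tagged Y.
By R22 (it is tagged Y, it has attribute U, it is tagged S1): it is tagged X.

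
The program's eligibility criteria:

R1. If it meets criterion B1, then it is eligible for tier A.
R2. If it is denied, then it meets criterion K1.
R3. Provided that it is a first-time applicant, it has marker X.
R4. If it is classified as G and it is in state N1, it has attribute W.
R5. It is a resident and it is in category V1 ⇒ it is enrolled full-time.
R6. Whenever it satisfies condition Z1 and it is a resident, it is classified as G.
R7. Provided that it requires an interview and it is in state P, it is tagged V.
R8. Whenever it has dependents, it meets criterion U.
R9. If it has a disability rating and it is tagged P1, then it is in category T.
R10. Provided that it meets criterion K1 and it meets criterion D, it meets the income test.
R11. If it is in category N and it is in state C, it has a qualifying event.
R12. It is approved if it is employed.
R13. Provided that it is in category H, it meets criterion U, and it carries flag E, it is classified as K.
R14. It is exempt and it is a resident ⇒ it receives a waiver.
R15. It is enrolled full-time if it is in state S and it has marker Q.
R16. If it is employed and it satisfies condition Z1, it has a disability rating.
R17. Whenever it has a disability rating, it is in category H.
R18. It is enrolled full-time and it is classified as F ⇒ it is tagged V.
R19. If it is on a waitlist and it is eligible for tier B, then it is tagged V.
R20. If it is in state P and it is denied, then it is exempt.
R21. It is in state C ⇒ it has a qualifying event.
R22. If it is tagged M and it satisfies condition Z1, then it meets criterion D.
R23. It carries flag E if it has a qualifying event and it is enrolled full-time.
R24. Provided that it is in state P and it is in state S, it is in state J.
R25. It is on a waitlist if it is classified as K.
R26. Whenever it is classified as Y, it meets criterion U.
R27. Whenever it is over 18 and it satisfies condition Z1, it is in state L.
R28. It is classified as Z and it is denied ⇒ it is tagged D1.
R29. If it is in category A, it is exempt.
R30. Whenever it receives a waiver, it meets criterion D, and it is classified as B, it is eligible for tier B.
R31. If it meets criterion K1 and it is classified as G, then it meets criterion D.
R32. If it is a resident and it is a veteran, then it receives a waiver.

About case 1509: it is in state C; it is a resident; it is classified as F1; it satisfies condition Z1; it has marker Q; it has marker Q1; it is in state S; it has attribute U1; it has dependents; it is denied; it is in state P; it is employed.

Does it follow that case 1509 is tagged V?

No

Forward chaining from the given facts derives: meets criterion K1, is classified as G, meets criterion U, is approved, is enrolled full-time, has a disability rating, is in category H, is exempt, has a qualifying event, carries flag E, is in state J, meets criterion D, meets the income test, is classified as K, receives a waiver, is on a waitlist.
Rules concluding "it is tagged V": R7 needs "it requires an interview"; R18 needs "it is classified as F"; R19 needs "it is eligible for tier B" — none of these are established.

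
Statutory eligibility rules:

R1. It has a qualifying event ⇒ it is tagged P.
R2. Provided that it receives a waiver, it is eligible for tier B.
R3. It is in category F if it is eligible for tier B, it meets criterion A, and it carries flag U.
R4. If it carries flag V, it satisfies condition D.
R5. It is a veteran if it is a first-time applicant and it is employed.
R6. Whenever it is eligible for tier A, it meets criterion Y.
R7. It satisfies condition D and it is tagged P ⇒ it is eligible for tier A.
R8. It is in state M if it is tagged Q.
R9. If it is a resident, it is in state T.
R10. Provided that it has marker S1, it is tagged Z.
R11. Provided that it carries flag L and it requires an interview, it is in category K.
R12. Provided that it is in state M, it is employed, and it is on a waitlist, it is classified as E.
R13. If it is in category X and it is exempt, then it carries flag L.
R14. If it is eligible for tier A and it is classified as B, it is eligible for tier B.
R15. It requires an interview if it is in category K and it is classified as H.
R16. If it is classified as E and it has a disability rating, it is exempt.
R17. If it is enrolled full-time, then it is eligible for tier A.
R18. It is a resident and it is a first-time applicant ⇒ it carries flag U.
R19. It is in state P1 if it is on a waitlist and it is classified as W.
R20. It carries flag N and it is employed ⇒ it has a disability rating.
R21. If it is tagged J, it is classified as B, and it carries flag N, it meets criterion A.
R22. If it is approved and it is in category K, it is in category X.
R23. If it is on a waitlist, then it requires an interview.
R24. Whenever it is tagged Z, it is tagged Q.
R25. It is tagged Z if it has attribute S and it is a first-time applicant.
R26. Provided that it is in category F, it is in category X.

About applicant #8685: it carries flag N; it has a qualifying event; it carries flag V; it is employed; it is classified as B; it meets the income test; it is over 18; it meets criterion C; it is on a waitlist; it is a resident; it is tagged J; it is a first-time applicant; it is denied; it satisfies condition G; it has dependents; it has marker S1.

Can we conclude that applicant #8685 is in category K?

By R1 (it has a qualifying event): it is tagged P.
By R4 (it carries flag V): it satisfies condition D.
By R7 (it satisfies condition D, it is tagged P): it is eligible for tier A.
By R10 (it has marker S1): it is tagged Z.
By R14 (it is eligible for tier A, it is classified as B): it is eligible for tier B.
By R18 (it is a resident, it is a first-time applicant): it carries flag U.
By R20 (it carries flag N, it is employed): it has a disability rating.
By R21 (it is tagged J, it is classified as B, it carries flag N): it meets criterion A.
By R23 (it is on a waitlist): it requires an interview.
By R24 (it is tagged Z): it is tagged Q.
By R3 (it is eligible for tier B, it meets criterion A, it carries flag U): it is in category F.
By R8 (it is tagged Q): it is in state M.
By R12 (it is in state M, it is employed, it is on a waitlist): it is classified as E.
By R16 (it is classified as E, it has a disability rating): it is exempt.
By R26 (it is in category F): it is in category X.
By R13 (it is in category X, it is exempt): it carries flag L.
By R11 (it carries flag L, it requires an interview): it is in category K.

Yes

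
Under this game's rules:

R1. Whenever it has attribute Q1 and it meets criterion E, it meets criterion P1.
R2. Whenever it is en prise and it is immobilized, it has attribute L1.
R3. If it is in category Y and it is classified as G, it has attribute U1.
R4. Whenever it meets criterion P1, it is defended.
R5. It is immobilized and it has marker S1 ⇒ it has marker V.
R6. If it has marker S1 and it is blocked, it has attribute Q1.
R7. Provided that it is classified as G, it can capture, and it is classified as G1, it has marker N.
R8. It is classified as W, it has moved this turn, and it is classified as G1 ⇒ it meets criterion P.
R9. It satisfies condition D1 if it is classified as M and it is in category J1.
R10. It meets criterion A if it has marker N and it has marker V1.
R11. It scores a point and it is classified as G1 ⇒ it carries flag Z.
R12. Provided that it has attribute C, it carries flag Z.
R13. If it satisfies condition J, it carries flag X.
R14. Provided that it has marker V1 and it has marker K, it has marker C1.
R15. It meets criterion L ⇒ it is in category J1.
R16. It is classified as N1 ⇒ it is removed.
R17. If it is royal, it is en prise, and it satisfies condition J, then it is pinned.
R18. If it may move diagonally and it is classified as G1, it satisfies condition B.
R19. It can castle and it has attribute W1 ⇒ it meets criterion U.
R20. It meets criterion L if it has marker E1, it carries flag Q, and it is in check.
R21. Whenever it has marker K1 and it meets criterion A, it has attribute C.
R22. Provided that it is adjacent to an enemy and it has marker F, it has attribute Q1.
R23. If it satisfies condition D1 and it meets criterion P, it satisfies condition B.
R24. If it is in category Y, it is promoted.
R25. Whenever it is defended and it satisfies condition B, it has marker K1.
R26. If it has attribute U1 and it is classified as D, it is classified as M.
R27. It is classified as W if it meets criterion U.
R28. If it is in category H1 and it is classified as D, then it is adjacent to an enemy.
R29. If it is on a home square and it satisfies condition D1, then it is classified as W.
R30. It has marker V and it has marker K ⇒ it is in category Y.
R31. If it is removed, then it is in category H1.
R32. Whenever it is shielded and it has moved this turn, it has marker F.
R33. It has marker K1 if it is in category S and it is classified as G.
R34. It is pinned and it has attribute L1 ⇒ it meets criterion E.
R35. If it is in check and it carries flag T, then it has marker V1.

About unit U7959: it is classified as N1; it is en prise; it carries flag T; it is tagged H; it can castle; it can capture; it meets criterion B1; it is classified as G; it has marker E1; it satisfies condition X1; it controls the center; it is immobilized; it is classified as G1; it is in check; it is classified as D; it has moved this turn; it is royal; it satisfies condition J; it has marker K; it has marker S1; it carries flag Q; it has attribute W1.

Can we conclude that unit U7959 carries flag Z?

Forward chaining from the given facts derives: has attribute L1, has marker V, has marker N, carries flag X, is removed, is pinned, meets criterion U, meets criterion L, is classified as W, is in category Y, is in category H1, meets criterion E, has marker V1, has attribute U1, meets criterion P, meets criterion A, has marker C1, is in category J1, is promoted, is classified as M, is adjacent to an enemy, satisfies condition D1, satisfies condition B.
Rules concluding "it carries flag Z": R11 needs "it scores a point"; R12 needs "it has attribute C" — none of these are established.

No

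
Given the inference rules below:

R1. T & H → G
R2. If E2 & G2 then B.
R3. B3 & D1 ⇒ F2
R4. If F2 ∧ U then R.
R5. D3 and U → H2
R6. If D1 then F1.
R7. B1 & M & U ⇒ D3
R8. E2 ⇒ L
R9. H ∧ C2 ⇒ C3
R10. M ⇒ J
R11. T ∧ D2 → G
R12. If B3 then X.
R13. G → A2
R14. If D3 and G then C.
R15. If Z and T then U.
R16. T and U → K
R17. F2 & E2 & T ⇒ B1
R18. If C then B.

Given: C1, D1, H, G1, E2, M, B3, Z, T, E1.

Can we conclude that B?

Yes

G  (by R1: T, H)
F2  (by R3: B3, D1)
U  (by R15: Z, T)
B1  (by R17: F2, E2, T)
D3  (by R7: B1, M, U)
C  (by R14: D3, G)
B  (by R18: C)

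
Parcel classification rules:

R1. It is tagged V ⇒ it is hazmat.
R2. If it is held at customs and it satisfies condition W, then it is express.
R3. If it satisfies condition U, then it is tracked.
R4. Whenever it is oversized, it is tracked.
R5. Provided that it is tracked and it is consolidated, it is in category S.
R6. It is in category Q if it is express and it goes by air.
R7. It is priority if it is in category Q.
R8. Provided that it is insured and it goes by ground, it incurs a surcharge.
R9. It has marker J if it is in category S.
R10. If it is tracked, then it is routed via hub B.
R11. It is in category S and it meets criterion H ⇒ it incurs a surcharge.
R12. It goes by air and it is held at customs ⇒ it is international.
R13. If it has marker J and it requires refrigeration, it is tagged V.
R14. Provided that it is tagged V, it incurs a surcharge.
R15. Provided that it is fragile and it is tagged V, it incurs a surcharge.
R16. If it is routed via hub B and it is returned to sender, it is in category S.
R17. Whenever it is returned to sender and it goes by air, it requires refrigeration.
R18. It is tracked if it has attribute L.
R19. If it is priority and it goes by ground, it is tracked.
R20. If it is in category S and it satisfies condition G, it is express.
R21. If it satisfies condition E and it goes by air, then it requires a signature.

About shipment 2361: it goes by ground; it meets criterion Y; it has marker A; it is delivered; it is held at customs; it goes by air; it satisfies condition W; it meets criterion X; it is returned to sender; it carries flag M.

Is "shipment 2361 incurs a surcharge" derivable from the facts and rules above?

By R2 (it is held at customs, it satisfies condition W): it is express.
By R6 (it is express, it goes by air): it is in category Q.
By R7 (it is in category Q): it is priority.
By R17 (it is returned to sender, it goes by air): it requires refrigeration.
By R19 (it is priority, it goes by ground): it is tracked.
By R10 (it is tracked): it is routed via hub B.
By R16 (it is routed via hub B, it is returned to sender): it is in category S.
By R9 (it is in category S): it has marker J.
By R13 (it has marker J, it requires refrigeration): it is tagged V.
By R14 (it is tagged V): it incurs a surcharge.

Yes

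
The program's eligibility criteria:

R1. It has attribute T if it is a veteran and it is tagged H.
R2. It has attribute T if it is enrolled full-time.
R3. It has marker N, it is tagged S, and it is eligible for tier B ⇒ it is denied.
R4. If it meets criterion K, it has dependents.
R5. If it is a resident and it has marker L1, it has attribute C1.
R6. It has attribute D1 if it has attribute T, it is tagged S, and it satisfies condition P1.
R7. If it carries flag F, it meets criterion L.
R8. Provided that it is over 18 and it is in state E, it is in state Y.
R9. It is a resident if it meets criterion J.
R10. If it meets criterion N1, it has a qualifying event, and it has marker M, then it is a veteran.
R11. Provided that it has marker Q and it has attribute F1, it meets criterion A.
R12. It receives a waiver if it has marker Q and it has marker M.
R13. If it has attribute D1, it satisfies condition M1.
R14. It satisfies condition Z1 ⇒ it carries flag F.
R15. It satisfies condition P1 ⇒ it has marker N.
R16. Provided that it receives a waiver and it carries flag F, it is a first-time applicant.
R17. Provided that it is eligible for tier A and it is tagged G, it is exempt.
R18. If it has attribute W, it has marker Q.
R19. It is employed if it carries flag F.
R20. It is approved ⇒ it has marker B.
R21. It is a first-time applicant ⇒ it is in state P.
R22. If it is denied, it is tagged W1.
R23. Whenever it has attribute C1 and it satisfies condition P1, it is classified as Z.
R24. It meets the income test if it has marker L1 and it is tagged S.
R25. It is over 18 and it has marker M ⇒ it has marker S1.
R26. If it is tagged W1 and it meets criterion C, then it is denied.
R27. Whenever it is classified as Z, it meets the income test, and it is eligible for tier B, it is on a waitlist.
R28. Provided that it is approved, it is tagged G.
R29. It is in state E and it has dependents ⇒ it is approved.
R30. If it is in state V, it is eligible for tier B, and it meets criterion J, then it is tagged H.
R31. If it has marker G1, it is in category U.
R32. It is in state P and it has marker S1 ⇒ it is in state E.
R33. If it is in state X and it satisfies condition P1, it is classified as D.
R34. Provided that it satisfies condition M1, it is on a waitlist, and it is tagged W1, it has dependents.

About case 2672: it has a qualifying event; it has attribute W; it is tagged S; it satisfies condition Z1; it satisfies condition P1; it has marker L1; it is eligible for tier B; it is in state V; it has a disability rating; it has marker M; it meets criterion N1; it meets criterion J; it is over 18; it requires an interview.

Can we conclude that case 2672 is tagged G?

By R9 (it meets criterion J): it is a resident.
By R10 (it meets criterion N1, it has a qualifying event, it has marker M): it is a veteran.
By R14 (it satisfies condition Z1): it carries flag F.
By R15 (it satisfies condition P1): it has marker N.
By R18 (it has attribute W): it has marker Q.
By R24 (it has marker L1, it is tagged S): it meets the income test.
By R25 (it is over 18, it has marker M): it has marker S1.
By R30 (it is in state V, it is eligible for tier B, it meets criterion J): it is tagged H.
By R1 (it is a veteran, it is tagged H): it has attribute T.
By R3 (it has marker N, it is tagged S, it is eligible for tier B): it is denied.
By R5 (it is a resident, it has marker L1): it has attribute C1.
By R6 (it has attribute T, it is tagged S, it satisfies condition P1): it has attribute D1.
By R12 (it has marker Q, it has marker M): it receives a waiver.
By R13 (it has attribute D1): it satisfies condition M1.
By R16 (it receives a waiver, it carries flag F): it is a first-time applicant.
By R21 (it is a first-time applicant): it is in state P.
By R22 (it is denied): it is tagged W1.
By R23 (it has attribute C1, it satisfies condition P1): it is classified as Z.
By R27 (it is classified as Z, it meets the income test, it is eligible for tier B): it is on a waitlist.
By R32 (it is in state P, it has marker S1): it is in state E.
By R34 (it satisfies condition M1, it is on a waitlist, it is tagged W1): it has dependents.
By R29 (it is in state E, it has dependents): it is approved.
By R28 (it is approved): it is tagged G.

Yes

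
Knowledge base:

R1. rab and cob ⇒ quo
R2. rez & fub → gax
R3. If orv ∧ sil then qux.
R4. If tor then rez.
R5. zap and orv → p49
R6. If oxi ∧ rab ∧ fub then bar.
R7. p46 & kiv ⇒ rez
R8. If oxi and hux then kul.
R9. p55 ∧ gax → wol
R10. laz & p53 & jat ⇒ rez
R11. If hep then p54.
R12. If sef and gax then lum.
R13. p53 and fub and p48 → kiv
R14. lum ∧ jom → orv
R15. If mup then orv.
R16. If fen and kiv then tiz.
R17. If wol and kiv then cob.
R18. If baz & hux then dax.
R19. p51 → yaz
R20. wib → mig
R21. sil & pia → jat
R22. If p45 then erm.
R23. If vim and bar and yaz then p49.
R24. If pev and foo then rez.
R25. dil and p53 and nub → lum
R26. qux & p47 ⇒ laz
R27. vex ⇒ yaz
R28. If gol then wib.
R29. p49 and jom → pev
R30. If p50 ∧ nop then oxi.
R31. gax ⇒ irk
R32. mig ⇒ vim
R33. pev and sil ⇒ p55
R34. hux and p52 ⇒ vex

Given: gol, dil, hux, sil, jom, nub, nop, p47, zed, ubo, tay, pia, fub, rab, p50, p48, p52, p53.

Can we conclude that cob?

Yes

kiv  (by R13: p53, fub, p48)
jat  (by R21: sil, pia)
lum  (by R25: dil, p53, nub)
wib  (by R28: gol)
oxi  (by R30: p50, nop)
vex  (by R34: hux, p52)
bar  (by R6: oxi, rab, fub)
orv  (by R14: lum, jom)
mig  (by R20: wib)
yaz  (by R27: vex)
vim  (by R32: mig)
qux  (by R3: orv, sil)
p49  (by R23: vim, bar, yaz)
laz  (by R26: qux, p47)
pev  (by R29: p49, jom)
p55  (by R33: pev, sil)
rez  (by R10: laz, p53, jat)
gax  (by R2: rez, fub)
wol  (by R9: p55, gax)
cob  (by R17: wol, kiv)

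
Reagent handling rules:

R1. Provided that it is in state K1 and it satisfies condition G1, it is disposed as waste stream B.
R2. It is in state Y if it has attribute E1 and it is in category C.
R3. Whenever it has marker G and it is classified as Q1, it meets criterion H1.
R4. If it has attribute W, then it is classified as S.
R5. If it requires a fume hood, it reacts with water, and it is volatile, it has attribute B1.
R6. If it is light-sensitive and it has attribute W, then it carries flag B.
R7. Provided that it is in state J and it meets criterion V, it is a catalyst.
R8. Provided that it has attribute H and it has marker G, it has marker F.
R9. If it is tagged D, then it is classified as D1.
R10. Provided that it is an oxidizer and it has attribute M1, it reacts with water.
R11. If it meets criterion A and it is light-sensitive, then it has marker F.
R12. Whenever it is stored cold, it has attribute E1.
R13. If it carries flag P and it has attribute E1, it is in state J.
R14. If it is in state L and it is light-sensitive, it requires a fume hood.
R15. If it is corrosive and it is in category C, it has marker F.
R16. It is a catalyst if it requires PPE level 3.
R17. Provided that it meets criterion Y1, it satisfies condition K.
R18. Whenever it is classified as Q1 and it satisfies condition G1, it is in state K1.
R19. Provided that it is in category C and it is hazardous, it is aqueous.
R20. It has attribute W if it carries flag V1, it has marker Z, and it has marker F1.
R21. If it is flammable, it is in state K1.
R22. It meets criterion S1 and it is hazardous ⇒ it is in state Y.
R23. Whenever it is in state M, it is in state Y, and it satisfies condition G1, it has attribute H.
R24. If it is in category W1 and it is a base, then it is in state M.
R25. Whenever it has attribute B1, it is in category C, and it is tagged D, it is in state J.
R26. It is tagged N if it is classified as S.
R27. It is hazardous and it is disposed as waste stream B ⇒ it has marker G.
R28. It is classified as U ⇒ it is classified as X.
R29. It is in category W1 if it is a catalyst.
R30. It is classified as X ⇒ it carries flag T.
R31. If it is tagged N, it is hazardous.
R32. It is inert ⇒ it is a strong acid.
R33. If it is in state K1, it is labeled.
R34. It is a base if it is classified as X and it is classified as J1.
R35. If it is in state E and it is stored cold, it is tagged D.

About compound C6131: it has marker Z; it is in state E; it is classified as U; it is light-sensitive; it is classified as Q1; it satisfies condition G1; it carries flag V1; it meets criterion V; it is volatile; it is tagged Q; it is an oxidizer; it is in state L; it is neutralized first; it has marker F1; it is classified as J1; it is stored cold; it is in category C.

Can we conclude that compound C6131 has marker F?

No

Forward chaining from the given facts derives: has attribute E1, requires a fume hood, is in state K1, has attribute W, is classified as X, carries flag T, is labeled, is a base, is tagged D, is disposed as waste stream B, is in state Y, is classified as S, carries flag B, is classified as D1, is tagged N, is hazardous, is aqueous, has marker G, meets criterion H1.
Rules concluding "it has marker F": R8 needs "it has attribute H"; R11 needs "it meets criterion A"; R15 needs "it is corrosive" — none of these are established.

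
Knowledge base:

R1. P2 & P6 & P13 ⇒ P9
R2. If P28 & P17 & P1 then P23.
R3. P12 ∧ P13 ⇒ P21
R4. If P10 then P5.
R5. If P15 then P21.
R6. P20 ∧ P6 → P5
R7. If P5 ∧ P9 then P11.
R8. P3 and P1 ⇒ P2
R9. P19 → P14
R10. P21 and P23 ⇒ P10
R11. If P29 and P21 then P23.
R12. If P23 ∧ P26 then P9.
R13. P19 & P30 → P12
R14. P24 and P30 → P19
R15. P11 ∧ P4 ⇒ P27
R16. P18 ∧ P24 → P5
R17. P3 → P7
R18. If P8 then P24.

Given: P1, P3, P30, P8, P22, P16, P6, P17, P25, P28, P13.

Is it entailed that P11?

Yes

P23  (by R2: P28, P17, P1)
P2  (by R8: P3, P1)
P24  (by R18: P8)
P9  (by R1: P2, P6, P13)
P19  (by R14: P24, P30)
P12  (by R13: P19, P30)
P21  (by R3: P12, P13)
P10  (by R10: P21, P23)
P5  (by R4: P10)
P11  (by R7: P5, P9)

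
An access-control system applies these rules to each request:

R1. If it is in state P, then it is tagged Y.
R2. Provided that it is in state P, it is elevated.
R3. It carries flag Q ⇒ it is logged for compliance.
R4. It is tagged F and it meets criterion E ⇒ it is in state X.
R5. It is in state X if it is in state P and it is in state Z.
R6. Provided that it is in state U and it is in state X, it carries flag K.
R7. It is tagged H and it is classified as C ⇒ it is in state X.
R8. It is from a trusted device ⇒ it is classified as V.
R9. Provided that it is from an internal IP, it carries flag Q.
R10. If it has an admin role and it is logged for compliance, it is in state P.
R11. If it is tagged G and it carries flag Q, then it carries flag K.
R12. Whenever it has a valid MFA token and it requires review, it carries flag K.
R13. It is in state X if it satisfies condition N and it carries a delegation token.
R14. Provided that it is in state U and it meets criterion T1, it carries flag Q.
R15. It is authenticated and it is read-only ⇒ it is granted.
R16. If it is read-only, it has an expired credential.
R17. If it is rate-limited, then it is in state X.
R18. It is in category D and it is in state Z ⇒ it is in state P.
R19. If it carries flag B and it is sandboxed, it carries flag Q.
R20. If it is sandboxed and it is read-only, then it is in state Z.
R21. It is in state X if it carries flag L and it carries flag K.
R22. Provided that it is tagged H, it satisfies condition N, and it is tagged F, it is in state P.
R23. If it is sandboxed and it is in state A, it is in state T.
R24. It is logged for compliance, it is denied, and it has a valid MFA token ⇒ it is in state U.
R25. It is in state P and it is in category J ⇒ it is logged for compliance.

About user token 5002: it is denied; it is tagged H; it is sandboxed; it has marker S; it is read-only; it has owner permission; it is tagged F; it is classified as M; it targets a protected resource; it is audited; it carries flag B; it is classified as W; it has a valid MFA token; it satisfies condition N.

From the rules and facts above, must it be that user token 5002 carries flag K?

Yes

By R19 (it carries flag B, it is sandboxed): it carries flag Q.
By R20 (it is sandboxed, it is read-only): it is in state Z.
By R22 (it is tagged H, it satisfies condition N, it is tagged F): it is in state P.
By R3 (it carries flag Q): it is logged for compliance.
By R5 (it is in state P, it is in state Z): it is in state X.
By R24 (it is logged for compliance, it is denied, it has a valid MFA token): it is in state U.
By R6 (it is in state U, it is in state X): it carries flag K.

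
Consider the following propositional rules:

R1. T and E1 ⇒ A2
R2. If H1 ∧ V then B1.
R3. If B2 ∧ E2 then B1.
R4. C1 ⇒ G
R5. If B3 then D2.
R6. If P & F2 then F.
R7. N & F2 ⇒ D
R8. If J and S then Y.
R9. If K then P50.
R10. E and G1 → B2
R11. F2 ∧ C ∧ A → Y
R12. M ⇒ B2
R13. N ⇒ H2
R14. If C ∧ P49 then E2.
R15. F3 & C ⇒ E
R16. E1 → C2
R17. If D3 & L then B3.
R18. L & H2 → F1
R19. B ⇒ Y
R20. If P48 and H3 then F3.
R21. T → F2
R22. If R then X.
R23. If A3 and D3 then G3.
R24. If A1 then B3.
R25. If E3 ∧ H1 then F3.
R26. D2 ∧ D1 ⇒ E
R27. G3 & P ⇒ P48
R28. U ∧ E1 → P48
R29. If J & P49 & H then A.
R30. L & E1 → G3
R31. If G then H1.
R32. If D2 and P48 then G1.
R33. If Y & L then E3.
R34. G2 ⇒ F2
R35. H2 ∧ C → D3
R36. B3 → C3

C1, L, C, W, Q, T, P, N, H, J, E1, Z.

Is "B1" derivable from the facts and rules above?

Forward chaining from the given facts derives: A2, G, H2, C2, F1, F2, G3, H1, D3, F, D, B3, P48, C3, D2, G1.
Rules concluding B1: R2 needs V; R3 needs B2 — none of these are established.

No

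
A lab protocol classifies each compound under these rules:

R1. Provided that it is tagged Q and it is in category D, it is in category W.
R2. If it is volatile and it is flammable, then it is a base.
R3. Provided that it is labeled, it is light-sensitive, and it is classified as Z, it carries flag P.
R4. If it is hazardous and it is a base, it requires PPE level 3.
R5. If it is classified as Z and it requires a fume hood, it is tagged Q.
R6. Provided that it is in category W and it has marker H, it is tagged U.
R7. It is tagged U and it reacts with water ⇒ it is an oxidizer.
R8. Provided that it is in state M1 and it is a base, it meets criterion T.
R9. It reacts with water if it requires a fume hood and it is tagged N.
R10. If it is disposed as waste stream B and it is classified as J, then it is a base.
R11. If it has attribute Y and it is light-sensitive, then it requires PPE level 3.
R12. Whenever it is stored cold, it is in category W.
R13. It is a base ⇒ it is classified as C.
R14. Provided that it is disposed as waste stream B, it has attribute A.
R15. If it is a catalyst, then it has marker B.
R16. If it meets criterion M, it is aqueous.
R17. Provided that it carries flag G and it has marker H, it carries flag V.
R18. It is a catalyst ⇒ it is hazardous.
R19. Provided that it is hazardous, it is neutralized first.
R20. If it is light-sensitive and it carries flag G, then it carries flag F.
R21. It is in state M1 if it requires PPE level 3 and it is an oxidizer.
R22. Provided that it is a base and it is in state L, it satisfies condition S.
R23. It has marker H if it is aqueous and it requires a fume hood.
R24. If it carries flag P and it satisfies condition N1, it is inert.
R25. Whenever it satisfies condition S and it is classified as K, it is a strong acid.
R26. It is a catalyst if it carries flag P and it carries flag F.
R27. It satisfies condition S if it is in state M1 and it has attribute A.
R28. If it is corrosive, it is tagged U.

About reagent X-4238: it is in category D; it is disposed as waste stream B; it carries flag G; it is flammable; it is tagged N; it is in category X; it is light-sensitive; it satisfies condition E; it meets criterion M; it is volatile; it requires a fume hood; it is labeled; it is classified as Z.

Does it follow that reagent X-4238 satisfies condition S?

Yes

By R2 (it is volatile, it is flammable): it is a base.
By R3 (it is labeled, it is light-sensitive, it is classified as Z): it carries flag P.
By R5 (it is classified as Z, it requires a fume hood): it is tagged Q.
By R9 (it requires a fume hood, it is tagged N): it reacts with water.
By R14 (it is disposed as waste stream B): it has attribute A.
By R16 (it meets criterion M): it is aqueous.
By R20 (it is light-sensitive, it carries flag G): it carries flag F.
By R23 (it is aqueous, it requires a fume hood): it has marker H.
By R26 (it carries flag P, it carries flag F): it is a catalyst.
By R1 (it is tagged Q, it is in category D): it is in category W.
By R6 (it is in category W, it has marker H): it is tagged U.
By R7 (it is tagged U, it reacts with water): it is an oxidizer.
By R18 (it is a catalyst): it is hazardous.
By R4 (it is hazardous, it is a base): it requires PPE level 3.
By R21 (it requires PPE level 3, it is an oxidizer): it is in state M1.
By R27 (it is in state M1, it has attribute A): it satisfies condition S.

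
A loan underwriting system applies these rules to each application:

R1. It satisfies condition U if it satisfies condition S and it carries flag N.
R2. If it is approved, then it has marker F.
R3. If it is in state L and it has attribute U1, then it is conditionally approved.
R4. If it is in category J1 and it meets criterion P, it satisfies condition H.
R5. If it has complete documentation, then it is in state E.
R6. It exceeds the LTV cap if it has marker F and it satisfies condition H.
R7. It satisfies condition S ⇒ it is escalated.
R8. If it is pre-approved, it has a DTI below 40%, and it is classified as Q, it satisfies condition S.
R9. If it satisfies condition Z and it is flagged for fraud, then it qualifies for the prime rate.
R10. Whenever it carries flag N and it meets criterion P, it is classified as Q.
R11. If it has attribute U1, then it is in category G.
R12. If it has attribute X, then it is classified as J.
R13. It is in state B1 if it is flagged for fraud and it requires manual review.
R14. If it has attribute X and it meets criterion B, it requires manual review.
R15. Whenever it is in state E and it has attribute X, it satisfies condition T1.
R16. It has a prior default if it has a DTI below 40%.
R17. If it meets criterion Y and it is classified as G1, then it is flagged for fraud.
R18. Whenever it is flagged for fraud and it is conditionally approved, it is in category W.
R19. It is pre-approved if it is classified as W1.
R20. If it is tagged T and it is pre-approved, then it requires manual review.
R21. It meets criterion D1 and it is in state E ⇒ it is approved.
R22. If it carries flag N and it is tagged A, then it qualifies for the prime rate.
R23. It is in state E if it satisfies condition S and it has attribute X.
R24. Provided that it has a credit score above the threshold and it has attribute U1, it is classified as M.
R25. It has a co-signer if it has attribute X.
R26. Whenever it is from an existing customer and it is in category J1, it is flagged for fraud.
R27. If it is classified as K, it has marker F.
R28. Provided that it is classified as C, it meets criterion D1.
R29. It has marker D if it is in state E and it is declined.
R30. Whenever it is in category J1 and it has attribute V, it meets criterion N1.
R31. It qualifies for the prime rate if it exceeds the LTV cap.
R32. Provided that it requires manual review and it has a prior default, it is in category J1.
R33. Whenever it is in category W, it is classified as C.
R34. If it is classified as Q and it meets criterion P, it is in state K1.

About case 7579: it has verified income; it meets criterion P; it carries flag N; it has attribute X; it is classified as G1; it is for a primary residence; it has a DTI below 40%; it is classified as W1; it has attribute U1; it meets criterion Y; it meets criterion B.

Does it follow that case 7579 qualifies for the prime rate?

Forward chaining from the given facts derives: is classified as Q, is in category G, is classified as J, requires manual review, has a prior default, is flagged for fraud, is pre-approved, has a co-signer, is in category J1, is in state K1, satisfies condition H, satisfies condition S, is in state B1, is in state E, satisfies condition U, is escalated, satisfies condition T1.
Rules concluding "it qualifies for the prime rate": R9 needs "it satisfies condition Z"; R22 needs "it is tagged A"; R31 needs "it exceeds the LTV cap" — none of these are established.

No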